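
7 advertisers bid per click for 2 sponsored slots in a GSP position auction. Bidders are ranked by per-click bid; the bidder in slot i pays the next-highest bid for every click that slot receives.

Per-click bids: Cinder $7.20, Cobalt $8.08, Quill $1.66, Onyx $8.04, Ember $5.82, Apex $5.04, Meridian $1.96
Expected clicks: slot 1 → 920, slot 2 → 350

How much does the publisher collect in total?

Per-click bids in order: $8.08 (Cobalt) > $8.04 (Onyx) > $7.20 (Cinder) > …
Slot 1: Cobalt pays $8.04 × 920 = $7396.80
Slot 2: Onyx pays $7.20 × 350 = $2520.00
Total = $9916.80

Total revenue: $9916.80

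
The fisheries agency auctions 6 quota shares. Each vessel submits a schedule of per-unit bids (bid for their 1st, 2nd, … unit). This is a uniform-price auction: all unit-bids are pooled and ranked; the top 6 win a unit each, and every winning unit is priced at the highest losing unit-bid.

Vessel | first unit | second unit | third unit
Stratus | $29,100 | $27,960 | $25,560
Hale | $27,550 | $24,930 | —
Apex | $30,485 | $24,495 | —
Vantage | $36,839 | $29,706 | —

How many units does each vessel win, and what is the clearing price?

Merging the schedules and taking the best 6: 36,839 (Vantage-1), 30,485 (Apex-1), 29,706 (Vantage-2), 29,100 (Stratus-1), 27,960 (Stratus-2), 27,550 (Hale-1)
First bid not allocated: $25,560.
Allocation: Apex 1, Hale 1, Stratus 2, Vantage 2.

Apex 1, Hale 1, Stratus 2, Vantage 2; clearing price $25,560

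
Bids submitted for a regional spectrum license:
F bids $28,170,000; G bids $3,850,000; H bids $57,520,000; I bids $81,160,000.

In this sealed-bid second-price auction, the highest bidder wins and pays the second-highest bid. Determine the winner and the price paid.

I pays $57,520,000

Bids in order: 81,160,000 (I) > 57,520,000 (H) > 28,170,000 (F) > 3,850,000 (G)
I is highest; pays the second-highest bid, $57,520,000.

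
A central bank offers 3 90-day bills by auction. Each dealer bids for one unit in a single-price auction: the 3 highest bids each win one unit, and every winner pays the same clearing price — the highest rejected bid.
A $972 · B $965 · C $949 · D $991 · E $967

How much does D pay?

Sorting: 991 (D), 972 (A), 967 (E), 965 (B), 949 (C)
The 3 highest are D, A, E.
First losing bid is B's $965, which sets the uniform price.
D wins → pays $965.

D pays $965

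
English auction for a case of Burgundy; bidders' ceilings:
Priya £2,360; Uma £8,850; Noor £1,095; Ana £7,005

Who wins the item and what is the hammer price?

Uma wins at £7,005

Limits ranked: 8,850 (Uma) > 7,005 (Ana) > 2,360 (Priya) > 1,095 (Noor)
Once the price passes £7,005, only Uma is left; the hammer falls at Ana's limit of £7,005.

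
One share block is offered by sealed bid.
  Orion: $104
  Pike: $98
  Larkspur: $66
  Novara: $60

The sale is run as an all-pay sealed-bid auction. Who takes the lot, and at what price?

Orion pays $104

Sorting bids: 104 (Orion) > 98 (Pike) > 66 (Larkspur) > 60 (Novara)
Orion is highest and takes the item; every bidder forfeits their bid.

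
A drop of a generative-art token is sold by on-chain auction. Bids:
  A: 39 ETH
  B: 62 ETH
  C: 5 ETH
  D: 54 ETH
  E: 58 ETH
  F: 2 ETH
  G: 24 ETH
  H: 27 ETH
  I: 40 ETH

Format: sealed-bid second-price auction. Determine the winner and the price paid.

B pays 58 ETH

Bids in order: 62 (B) > 58 (E) > 54 (D) > 40 (I) > 39 (A) > 27 (H) > …
B is highest; pays the second-highest bid, 58 ETH.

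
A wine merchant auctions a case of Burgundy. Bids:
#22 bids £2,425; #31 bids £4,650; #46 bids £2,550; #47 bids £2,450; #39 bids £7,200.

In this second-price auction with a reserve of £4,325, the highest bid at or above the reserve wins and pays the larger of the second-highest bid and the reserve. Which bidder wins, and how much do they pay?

Bids in order: 7,200 (#39) > 4,650 (#31) > 2,550 (#46) > 2,450 (#47) > 2,425 (#22)
#39 has the top bid at or above the reserve (£7,200).
max(second-highest £4,650, reserve £4,325) = £4,650; the reserve does not bind.

#39 pays £4,650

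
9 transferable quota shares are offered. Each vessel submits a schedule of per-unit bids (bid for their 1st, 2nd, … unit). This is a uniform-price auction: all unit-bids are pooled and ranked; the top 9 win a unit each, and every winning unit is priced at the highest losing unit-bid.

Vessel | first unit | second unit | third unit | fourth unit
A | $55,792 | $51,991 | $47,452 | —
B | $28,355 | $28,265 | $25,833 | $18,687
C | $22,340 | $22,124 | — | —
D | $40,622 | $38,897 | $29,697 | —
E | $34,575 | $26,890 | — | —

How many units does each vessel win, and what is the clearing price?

Merging the schedules and taking the best 9: 55,792 (A-1), 51,991 (A-2), 47,452 (A-3), 40,622 (D-1), 38,897 (D-2), 34,575 (E-1), 29,697 (D-3), 28,355 (B-1), 28,265 (B-2)
Highest rejected unit-bid = $26,890.
Allocation: A 3, B 2, D 3, E 1.

A 3, B 2, D 3, E 1; clearing price $26,890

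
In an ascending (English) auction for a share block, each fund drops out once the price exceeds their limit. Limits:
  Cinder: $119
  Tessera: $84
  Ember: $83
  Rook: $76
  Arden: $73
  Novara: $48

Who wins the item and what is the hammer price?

Limits in order: 119 (Cinder) > 84 (Tessera) > 83 (Ember) > 76 (Rook) > 73 (Arden) > 48 (Novara)
Once the price passes $84, only Cinder is left; the hammer falls at Tessera's limit of $84.

Cinder wins at $84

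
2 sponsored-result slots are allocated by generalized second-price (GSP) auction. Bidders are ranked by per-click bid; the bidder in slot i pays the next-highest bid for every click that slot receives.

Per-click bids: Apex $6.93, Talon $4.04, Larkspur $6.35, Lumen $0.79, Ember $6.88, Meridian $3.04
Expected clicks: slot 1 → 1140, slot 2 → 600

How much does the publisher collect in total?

Total revenue: $11653.20

Ranked by bid: $6.93 (Apex) > $6.88 (Ember) > $6.35 (Larkspur) > …
Slot 1: Apex pays $6.88 × 1140 = $7843.20
Slot 2: Ember pays $6.35 × 600 = $3810.00
Total = $11653.20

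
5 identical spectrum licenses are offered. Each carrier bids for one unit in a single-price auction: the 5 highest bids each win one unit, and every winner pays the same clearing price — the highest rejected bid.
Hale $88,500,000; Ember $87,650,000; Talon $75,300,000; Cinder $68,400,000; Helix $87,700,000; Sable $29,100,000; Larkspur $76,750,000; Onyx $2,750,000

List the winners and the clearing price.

Ordering the bids: 88,500,000 (Hale), 87,700,000 (Helix), 87,650,000 (Ember), 76,750,000 (Larkspur), 75,300,000 (Talon), 68,400,000 (Cinder), 29,100,000 (Sable), …
The 5 highest are Hale, Helix, Ember, Larkspur, Talon.
Highest unsuccessful bid: $68,400,000 → clearing price.

Hale, Helix, Ember, Larkspur, Talon; each pays $68,400,000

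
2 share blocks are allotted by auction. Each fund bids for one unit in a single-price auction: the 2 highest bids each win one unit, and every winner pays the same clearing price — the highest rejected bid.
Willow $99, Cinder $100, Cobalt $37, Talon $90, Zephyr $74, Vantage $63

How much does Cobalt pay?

Cobalt pays $0

Bids ranked high→low: 100 (Cinder), 99 (Willow), 90 (Talon), 74 (Zephyr), …
Top 2: Cinder, Willow.
Clearing price = highest rejected bid = $90.
Cobalt does not win → pays $0.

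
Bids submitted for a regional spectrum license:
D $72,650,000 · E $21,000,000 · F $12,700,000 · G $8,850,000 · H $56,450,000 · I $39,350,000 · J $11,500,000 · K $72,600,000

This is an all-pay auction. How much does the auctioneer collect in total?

Rule: the highest bidder wins the item, but every bidder pays their own bid.
Sorting bids: 72,650,000 (D) > 72,600,000 (K) > 56,450,000 (H) > 39,350,000 (I) > 21,000,000 (E) > 12,700,000 (F) > …
D wins with the top bid; all bids are sunk regardless.
Every bidder forfeits their bid regardless of winning.
Revenue = 72,650,000 + 21,000,000 + 12,700,000 + 8,850,000 + 56,450,000 + 39,350,000 + 11,500,000 + 72,600,000 = $295,100,000.

Total revenue: $295,100,000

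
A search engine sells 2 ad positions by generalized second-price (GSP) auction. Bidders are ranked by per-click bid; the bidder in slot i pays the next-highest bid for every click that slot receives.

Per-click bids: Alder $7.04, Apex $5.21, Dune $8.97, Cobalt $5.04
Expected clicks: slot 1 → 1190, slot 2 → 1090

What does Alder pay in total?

Ranked by bid: $8.97 (Dune) > $7.04 (Alder) > $5.21 (Apex) > …
Alder holds slot 2 → pays next bid $5.21 × 1090 clicks = $5678.90.

Alder pays $5678.90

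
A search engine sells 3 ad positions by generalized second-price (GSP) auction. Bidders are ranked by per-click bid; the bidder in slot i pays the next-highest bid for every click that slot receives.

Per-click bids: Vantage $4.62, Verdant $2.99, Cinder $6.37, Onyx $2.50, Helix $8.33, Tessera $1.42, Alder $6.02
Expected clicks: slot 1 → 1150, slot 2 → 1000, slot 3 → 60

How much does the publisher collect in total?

Per-click bids in order: $8.33 (Helix) > $6.37 (Cinder) > $6.02 (Alder) > $4.62 (Vantage) > …
Slot 1: Helix pays $6.37 × 1150 = $7325.50
Slot 2: Cinder pays $6.02 × 1000 = $6020.00
Slot 3: Alder pays $4.62 × 60 = $277.20
Total = $13622.70

Total revenue: $13622.70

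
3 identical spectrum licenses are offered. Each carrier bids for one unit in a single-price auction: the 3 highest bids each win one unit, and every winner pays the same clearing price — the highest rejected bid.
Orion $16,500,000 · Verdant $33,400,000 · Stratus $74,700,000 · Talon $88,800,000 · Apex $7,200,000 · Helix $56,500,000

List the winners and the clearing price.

Sorting: 88,800,000 (Talon), 74,700,000 (Stratus), 56,500,000 (Helix), 33,400,000 (Verdant), 16,500,000 (Orion), …
Top 3: Talon, Stratus, Helix.
Clearing price = highest rejected bid = $33,400,000.

Talon, Stratus, Helix; each pays $33,400,000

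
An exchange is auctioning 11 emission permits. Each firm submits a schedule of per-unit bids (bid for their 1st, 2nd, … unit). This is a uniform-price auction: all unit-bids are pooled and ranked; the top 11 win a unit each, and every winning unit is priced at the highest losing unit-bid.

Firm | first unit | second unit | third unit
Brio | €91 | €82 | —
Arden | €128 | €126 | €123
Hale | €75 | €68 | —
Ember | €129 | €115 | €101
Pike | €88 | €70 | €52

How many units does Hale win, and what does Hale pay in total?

Hale: 1 unit, pays €68

All unit-bids, highest first — top 11: 129 (Ember-1), 128 (Arden-1), 126 (Arden-2), 123 (Arden-3), 115 (Ember-2), 101 (Ember-3), 91 (Brio-1), 88 (Pike-1), 82 (Brio-2), 75 (Hale-1), 70 (Pike-2)
The (k+1)-th unit-bid is €68.
Hale wins 1 unit(s) at €68 each.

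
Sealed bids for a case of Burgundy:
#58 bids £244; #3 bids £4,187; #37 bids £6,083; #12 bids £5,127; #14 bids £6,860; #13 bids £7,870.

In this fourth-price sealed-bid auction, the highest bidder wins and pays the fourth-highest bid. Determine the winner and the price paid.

Bids in order: 7,870 (#13) > 6,860 (#14) > 6,083 (#37) > 5,127 (#12) > 4,187 (#3) > 244 (#58)
#13 wins; payment is bid #4 in the ranking = £5,127.

#13 pays £5,127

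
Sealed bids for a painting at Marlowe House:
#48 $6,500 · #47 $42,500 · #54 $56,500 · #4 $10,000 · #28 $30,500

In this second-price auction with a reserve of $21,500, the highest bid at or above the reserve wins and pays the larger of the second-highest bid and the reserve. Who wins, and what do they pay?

#54 pays $42,500

Sorting bids: 56,500 (#54) > 42,500 (#47) > 30,500 (#28) > 10,000 (#4) > 6,500 (#48)
#54 has the top bid at or above the reserve ($56,500).
max(second-highest $42,500, reserve $21,500) = $42,500; the reserve does not bind.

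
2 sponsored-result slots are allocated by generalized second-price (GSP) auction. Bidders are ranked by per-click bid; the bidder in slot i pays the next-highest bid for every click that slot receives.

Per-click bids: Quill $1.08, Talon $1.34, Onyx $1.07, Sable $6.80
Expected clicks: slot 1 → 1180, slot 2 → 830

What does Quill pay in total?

Ranked by bid: $6.80 (Sable) > $1.34 (Talon) > $1.08 (Quill) > …
Quill ranks below slot 2 → no slot, pays nothing.

Quill pays $0.00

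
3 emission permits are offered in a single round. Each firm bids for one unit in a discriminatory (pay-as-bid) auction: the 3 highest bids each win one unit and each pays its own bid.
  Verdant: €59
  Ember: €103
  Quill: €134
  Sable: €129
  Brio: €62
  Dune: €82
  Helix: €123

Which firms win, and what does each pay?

Quill €134, Sable €129, Helix €123

Sorting: 134 (Quill), 129 (Sable), 123 (Helix), 103 (Ember), 82 (Dune), …
Top 3: Quill, Sable, Helix.
Each winner pays its own bid: Quill €134, Sable €129, Helix €123.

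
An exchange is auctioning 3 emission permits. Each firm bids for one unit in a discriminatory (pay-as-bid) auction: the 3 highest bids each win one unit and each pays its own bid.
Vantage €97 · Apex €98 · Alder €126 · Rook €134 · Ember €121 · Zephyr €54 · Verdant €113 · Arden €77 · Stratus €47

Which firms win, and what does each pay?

Rook €134, Alder €126, Ember €121

Sorting: 134 (Rook), 126 (Alder), 121 (Ember), 113 (Verdant), 98 (Apex), …
The 3 highest are Rook, Alder, Ember.
Each winner pays its own bid: Rook €134, Alder €126, Ember €121.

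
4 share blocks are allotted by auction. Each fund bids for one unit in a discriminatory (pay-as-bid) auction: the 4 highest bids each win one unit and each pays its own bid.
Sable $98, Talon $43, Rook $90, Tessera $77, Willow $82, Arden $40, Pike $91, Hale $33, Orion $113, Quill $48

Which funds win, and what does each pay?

Orion $113, Sable $98, Pike $91, Rook $90

Ordering the bids: 113 (Orion), 98 (Sable), 91 (Pike), 90 (Rook), 82 (Willow), 77 (Tessera), …
Winners (4 units): Orion, Sable, Pike, Rook.
Each winner pays its own bid: Orion $113, Sable $98, Pike $91, Rook $90.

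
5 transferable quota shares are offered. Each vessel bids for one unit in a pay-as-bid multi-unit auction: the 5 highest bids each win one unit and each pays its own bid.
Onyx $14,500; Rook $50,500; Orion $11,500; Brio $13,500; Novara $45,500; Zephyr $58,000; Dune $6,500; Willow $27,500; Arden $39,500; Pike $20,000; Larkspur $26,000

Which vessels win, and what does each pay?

Ordering the bids: 58,000 (Zephyr), 50,500 (Rook), 45,500 (Novara), 39,500 (Arden), 27,500 (Willow), 26,000 (Larkspur), 20,000 (Pike), …
The 5 highest are Zephyr, Rook, Novara, Arden, Willow.
Each winner pays its own bid: Zephyr $58,000, Rook $50,500, Novara $45,500, Arden $39,500, Willow $27,500.

Zephyr $58,000, Rook $50,500, Novara $45,500, Arden $39,500, Willow $27,500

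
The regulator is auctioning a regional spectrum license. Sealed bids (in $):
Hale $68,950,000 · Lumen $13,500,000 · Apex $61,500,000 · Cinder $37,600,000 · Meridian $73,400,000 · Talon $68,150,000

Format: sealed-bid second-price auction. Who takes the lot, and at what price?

Sorting bids: 73,400,000 (Meridian) > 68,950,000 (Hale) > 68,150,000 (Talon) > 61,500,000 (Apex) > 37,600,000 (Cinder) > 13,500,000 (Lumen)
Meridian is highest; pays the second-highest bid, $68,950,000.

Meridian pays $68,950,000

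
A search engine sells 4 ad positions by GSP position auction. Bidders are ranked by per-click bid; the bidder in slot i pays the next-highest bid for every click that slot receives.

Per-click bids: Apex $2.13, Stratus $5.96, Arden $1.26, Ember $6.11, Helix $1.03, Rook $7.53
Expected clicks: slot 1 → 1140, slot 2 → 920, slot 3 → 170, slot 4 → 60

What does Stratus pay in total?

Ranked by bid: $7.53 (Rook) > $6.11 (Ember) > $5.96 (Stratus) > $2.13 (Apex) > $1.26 (Arden) > …
Stratus holds slot 3 → pays next bid $2.13 × 170 clicks = $362.10.

Stratus pays $362.10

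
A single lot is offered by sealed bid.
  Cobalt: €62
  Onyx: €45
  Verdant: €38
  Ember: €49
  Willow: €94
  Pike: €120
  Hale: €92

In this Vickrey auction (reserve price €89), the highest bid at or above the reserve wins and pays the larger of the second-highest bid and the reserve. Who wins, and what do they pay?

Pike pays €94

Sorting bids: 120 (Pike) > 94 (Willow) > 92 (Hale) > 62 (Cobalt) > 49 (Ember) > 45 (Onyx) > …
Highest eligible bid: Pike at €120.
max(second-highest €94, reserve €89) = €94; the reserve does not bind.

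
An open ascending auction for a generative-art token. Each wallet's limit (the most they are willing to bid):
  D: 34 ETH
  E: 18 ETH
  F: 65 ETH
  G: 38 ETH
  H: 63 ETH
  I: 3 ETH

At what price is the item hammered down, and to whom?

F wins at 63 ETH

Open ascending-bid auction: the price rises until one bidder remains; the winner pays the price at which the last rival dropped out.
Limits in order: 65 (F) > 63 (H) > 38 (G) > 34 (D) > 18 (E) > 3 (I)
Bidding ends when H exits at 63 ETH; F takes it.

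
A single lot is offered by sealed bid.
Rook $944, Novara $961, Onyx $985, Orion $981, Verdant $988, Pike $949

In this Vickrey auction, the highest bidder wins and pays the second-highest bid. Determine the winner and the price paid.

Verdant pays $985

Bids ranked: 988 (Verdant) > 985 (Onyx) > 981 (Orion) > 961 (Novara) > 949 (Pike) > 944 (Rook)
Verdant wins with the highest bid; price is set by the runner-up at $985.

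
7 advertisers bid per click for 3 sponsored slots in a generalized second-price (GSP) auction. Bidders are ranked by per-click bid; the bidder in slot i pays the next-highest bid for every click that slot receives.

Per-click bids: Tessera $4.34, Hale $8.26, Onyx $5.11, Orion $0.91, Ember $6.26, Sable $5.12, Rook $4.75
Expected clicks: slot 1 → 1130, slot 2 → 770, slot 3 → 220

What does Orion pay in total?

Orion pays $0.00

Per-click bids in order: $8.26 (Hale) > $6.26 (Ember) > $5.12 (Sable) > $5.11 (Onyx) > …
Orion ranks below slot 3 → no slot, pays nothing.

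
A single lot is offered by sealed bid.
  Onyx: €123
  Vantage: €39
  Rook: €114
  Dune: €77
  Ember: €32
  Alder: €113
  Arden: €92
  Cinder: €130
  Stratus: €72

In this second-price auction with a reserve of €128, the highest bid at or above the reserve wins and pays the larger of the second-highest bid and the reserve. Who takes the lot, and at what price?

Bids ranked: 130 (Cinder) > 123 (Onyx) > 114 (Rook) > 113 (Alder) > 92 (Arden) > 77 (Dune) > …
Cinder has the top bid at or above the reserve (€130).
Second-highest bid €123 is below the reserve €128, so the reserve binds → payment €128.

Cinder pays €128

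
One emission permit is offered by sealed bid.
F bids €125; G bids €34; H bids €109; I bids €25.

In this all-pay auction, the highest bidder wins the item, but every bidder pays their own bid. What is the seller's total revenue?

Rule: the highest bidder wins the item, but every bidder pays their own bid.
Bids ranked: 125 (F) > 109 (H) > 34 (G) > 25 (I)
Every bidder forfeits their bid regardless of winning.
Revenue = 125 + 34 + 109 + 25 = €293.

Total revenue: €293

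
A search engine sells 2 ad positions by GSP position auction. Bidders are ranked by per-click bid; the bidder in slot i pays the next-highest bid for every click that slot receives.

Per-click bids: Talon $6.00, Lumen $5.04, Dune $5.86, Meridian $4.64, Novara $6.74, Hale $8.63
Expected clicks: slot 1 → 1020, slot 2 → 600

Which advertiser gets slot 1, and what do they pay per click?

Sorting advertisers: $8.63 (Hale) > $6.74 (Novara) > $6.00 (Talon) > …
Slot 1 goes to the first-ranked bidder, Hale, who pays the next bid down: $6.74/click.

Hale; $6.74 per click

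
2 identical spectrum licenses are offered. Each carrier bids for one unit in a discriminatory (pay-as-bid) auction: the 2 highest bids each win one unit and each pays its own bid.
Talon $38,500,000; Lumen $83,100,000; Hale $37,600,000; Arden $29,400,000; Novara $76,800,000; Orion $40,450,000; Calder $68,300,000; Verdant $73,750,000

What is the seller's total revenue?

Total revenue: $159,900,000

Bids ranked high→low: 83,100,000 (Lumen), 76,800,000 (Novara), 73,750,000 (Verdant), 68,300,000 (Calder), …
Winners (2 units): Lumen, Novara.
Total revenue = 83,100,000 + 76,800,000 = $159,900,000.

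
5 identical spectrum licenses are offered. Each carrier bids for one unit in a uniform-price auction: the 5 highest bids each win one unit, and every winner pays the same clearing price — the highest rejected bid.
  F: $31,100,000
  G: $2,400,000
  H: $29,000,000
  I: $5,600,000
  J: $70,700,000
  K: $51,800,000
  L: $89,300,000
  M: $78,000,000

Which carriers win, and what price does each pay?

Bids ranked high→low: 89,300,000 (L), 78,000,000 (M), 70,700,000 (J), 51,800,000 (K), 31,100,000 (F), 29,000,000 (H), 5,600,000 (I), …
Top 5: L, M, J, K, F.
Clearing price = highest rejected bid = $29,000,000.

L, M, J, K, F; each pays $29,000,000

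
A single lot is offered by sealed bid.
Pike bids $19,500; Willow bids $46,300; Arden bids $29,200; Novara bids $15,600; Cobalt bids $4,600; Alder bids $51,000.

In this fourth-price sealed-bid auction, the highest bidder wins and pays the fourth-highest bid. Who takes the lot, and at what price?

Rule: the highest bidder wins and pays the fourth-highest bid.
Sorting bids: 51,000 (Alder) > 46,300 (Willow) > 29,200 (Arden) > 19,500 (Pike) > 15,600 (Novara) > 4,600 (Cobalt)
Alder is highest; pays the fourth-highest bid, $19,500.

Alder pays $19,500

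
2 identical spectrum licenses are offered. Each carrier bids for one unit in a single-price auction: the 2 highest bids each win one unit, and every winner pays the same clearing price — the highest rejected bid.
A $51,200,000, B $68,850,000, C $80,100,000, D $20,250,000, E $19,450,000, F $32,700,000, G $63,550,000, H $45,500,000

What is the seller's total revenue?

Total revenue: $127,100,000

Bids ranked high→low: 80,100,000 (C), 68,850,000 (B), 63,550,000 (G), 51,200,000 (A), …
The 2 highest are C, B.
Clearing price = highest rejected bid = $63,550,000.
Total revenue = 2 × $63,550,000 = $127,100,000.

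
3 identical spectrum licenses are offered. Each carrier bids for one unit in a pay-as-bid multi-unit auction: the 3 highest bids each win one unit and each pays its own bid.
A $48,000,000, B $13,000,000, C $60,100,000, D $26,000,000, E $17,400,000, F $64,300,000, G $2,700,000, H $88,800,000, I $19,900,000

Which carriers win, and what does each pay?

H $88,800,000, F $64,300,000, C $60,100,000

Sorting: 88,800,000 (H), 64,300,000 (F), 60,100,000 (C), 48,000,000 (A), 26,000,000 (D), …
Top 3: H, F, C.
Each winner pays its own bid: H $88,800,000, F $64,300,000, C $60,100,000.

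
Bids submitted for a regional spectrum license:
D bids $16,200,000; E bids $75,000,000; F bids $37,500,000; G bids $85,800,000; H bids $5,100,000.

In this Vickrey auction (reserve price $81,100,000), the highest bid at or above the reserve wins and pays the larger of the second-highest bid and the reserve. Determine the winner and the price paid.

G pays $81,100,000

Bids in order: 85,800,000 (G) > 75,000,000 (E) > 37,500,000 (F) > 16,200,000 (D) > 5,100,000 (H)
G has the top bid at or above the reserve ($85,800,000).
Second-highest bid $75,000,000 is below the reserve $81,100,000, so the reserve binds → payment $81,100,000.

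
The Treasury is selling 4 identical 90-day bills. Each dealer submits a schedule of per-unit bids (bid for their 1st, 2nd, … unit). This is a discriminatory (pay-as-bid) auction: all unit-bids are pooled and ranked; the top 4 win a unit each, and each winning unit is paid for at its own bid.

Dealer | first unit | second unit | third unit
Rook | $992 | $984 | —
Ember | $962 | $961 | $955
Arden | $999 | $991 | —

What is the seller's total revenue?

Total revenue: $3,966

Merging the schedules and taking the best 4: 999 (Arden-1), 992 (Rook-1), 991 (Arden-2), 984 (Rook-2)
Next rejected bid: $962 (not a price — pay-as-bid).
Each winning unit pays its own bid.
Revenue = 999 + 992 + 991 + 984 = $3,966.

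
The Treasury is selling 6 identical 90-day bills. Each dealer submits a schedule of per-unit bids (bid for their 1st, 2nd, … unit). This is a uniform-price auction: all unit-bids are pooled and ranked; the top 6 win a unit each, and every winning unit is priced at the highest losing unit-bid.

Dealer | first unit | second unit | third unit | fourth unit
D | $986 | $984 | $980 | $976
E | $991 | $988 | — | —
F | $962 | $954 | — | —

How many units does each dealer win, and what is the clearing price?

D 4, E 2; clearing price $962

Pooled unit-bids ranked (top 6): 991 (E-1), 988 (E-2), 986 (D-1), 984 (D-2), 980 (D-3), 976 (D-4)
The (k+1)-th unit-bid is $962.
Allocation: D 4, E 2.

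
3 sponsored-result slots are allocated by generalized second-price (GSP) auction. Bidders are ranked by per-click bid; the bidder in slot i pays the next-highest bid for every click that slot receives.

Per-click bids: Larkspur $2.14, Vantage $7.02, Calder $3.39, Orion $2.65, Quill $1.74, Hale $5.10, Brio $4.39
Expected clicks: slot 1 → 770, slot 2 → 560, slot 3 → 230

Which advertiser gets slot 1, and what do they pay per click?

Vantage; $5.10 per click

Ranked by bid: $7.02 (Vantage) > $5.10 (Hale) > $4.39 (Brio) > $3.39 (Calder) > …
Slot 1 goes to the first-ranked bidder, Vantage, who pays the next bid down: $5.10/click.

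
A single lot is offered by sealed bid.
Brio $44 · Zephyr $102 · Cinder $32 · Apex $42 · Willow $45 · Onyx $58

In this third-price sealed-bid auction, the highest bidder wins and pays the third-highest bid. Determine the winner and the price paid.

Zephyr pays $45

Bids in order: 102 (Zephyr) > 58 (Onyx) > 45 (Willow) > 44 (Brio) > 42 (Apex) > 32 (Cinder)
Zephyr is highest; pays the third-highest bid, $45.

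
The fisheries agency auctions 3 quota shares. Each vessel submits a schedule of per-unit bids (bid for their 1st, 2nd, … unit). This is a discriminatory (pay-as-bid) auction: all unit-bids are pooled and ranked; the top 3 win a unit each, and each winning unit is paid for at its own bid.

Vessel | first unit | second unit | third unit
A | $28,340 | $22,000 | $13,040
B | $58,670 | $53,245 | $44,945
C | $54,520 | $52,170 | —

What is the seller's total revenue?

All unit-bids, highest first — top 3: 58,670 (B-1), 54,520 (C-1), 53,245 (B-2)
Next rejected bid: $52,170 (not a price — pay-as-bid).
Each winning unit pays its own bid.
Revenue = 58,670 + 54,520 + 53,245 = $166,435.

Total revenue: $166,435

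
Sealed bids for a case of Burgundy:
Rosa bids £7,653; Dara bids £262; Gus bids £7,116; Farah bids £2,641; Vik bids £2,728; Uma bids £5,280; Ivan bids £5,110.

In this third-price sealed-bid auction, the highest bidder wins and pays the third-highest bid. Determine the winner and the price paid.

Third-price sealed-bid auction: the highest bidder wins and pays the third-highest bid.
Bids in order: 7,653 (Rosa) > 7,116 (Gus) > 5,280 (Uma) > 5,110 (Ivan) > 2,728 (Vik) > 2,641 (Farah) > …
Rosa wins; payment is bid #3 in the ranking = £5,280.

Rosa pays £5,280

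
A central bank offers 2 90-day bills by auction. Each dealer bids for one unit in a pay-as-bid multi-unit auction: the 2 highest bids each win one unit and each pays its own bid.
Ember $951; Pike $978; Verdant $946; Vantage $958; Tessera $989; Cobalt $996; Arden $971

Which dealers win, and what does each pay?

Bids ranked high→low: 996 (Cobalt), 989 (Tessera), 978 (Pike), 971 (Arden), …
The 2 highest are Cobalt, Tessera.
Each winner pays its own bid: Cobalt $996, Tessera $989.

Cobalt $996, Tessera $989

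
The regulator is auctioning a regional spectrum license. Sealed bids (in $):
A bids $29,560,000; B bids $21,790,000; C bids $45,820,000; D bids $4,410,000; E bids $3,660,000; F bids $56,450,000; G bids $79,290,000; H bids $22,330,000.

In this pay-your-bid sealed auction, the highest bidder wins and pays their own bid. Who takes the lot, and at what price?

G pays $79,290,000

Pay-your-bid sealed auction: the highest bidder wins and pays their own bid.
Sorting bids: 79,290,000 (G) > 56,450,000 (F) > 45,820,000 (C) > 29,560,000 (A) > 22,330,000 (H) > 21,790,000 (B) > …
G has the highest bid and pays exactly that: $79,290,000.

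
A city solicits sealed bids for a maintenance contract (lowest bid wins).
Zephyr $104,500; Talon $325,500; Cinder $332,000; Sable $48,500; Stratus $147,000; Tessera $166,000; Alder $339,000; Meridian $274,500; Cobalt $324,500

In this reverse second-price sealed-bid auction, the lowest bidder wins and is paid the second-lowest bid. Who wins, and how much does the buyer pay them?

Sable is paid $104,500

Reverse second-price sealed-bid auction: the lowest bidder wins and is paid the second-lowest bid.
Bids ranked: 48,500 (Sable) < 104,500 (Zephyr) < 147,000 (Stratus) < 166,000 (Tessera) < 274,500 (Meridian) < 324,500 (Cobalt) < …
Sable is lowest; is paid the second-lowest bid, $104,500.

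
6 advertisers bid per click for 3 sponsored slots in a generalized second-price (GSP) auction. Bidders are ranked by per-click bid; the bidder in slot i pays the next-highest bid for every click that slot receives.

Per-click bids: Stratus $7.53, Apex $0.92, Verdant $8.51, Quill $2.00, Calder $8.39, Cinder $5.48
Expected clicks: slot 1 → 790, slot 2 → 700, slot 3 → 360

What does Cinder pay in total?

Cinder pays $0.00

Per-click bids in order: $8.51 (Verdant) > $8.39 (Calder) > $7.53 (Stratus) > $5.48 (Cinder) > …
Cinder ranks below slot 3 → no slot, pays nothing.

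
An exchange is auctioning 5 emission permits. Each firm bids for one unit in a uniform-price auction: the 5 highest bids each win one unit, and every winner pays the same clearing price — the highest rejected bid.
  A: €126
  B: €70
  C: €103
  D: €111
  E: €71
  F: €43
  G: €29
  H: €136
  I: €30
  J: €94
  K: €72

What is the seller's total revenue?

Total revenue: €360

Sorting: 136 (H), 126 (A), 111 (D), 103 (C), 94 (J), 72 (K), 71 (E), …
The 5 highest are H, A, D, C, J.
Highest unsuccessful bid: €72 → clearing price.
Total revenue = 5 × €72 = €360.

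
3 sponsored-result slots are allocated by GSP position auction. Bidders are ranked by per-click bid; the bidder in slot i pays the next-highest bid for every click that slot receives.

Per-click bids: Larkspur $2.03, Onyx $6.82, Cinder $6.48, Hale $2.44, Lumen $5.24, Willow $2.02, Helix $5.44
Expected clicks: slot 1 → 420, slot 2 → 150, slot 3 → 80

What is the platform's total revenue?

Ranked by bid: $6.82 (Onyx) > $6.48 (Cinder) > $5.44 (Helix) > $5.24 (Lumen) > …
Slot 1: Onyx pays $6.48 × 420 = $2721.60
Slot 2: Cinder pays $5.44 × 150 = $816.00
Slot 3: Helix pays $5.24 × 80 = $419.20
Total = $3956.80

Total revenue: $3956.80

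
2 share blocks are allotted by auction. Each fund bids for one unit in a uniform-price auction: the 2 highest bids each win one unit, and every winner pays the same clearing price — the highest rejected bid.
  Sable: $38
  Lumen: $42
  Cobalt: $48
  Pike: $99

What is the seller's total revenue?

Total revenue: $84

Bids ranked high→low: 99 (Pike), 48 (Cobalt), 42 (Lumen), 38 (Sable)
Winners (2 units): Pike, Cobalt.
First losing bid is Lumen's $42, which sets the uniform price.
Total revenue = 2 × $42 = $84.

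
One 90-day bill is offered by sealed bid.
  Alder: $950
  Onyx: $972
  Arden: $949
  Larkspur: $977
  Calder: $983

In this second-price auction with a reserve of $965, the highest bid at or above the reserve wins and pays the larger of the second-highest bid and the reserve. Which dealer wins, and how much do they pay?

Second-price auction with a reserve of $965: the highest bid at or above the reserve wins and pays the larger of the second-highest bid and the reserve.
Bids ranked: 983 (Calder) > 977 (Larkspur) > 972 (Onyx) > 950 (Alder) > 949 (Arden)
Highest eligible bid: Calder at $983.
max(second-highest $977, reserve $965) = $977; the reserve does not bind.

Calder pays $977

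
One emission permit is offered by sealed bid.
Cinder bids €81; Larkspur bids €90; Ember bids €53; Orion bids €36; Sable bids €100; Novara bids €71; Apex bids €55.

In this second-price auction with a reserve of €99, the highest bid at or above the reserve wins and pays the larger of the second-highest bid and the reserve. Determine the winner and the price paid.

Sorting bids: 100 (Sable) > 90 (Larkspur) > 81 (Cinder) > 71 (Novara) > 55 (Apex) > 53 (Ember) > …
Sable has the top bid at or above the reserve (€100).
max(second-highest €90, reserve €99) = €99.

Sable pays €99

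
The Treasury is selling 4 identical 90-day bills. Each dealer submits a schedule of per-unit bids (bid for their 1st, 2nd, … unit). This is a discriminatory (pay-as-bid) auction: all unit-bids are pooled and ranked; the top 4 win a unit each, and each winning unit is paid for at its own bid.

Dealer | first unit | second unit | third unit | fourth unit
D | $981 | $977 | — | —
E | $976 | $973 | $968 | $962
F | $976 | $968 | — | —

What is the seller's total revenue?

Pooled unit-bids ranked (top 4): 981 (D-1), 977 (D-2), 976 (E-1), 976 (F-1)
Next rejected bid: $973 (not a price — pay-as-bid).
Each winning unit pays its own bid.
Revenue = 981 + 977 + 976 + 976 = $3,910.

Total revenue: $3,910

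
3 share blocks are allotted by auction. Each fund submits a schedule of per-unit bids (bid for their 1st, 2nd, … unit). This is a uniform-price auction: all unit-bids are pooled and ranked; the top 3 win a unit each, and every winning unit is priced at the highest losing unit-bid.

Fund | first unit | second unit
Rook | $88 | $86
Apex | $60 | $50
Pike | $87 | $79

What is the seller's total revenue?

Total revenue: $237

Pooled unit-bids ranked (top 3): 88 (Rook-1), 87 (Pike-1), 86 (Rook-2)
The (k+1)-th unit-bid is $79.
Allocation: Pike 1, Rook 2. Every unit priced at $79.
Revenue = 3 × 79 = $237.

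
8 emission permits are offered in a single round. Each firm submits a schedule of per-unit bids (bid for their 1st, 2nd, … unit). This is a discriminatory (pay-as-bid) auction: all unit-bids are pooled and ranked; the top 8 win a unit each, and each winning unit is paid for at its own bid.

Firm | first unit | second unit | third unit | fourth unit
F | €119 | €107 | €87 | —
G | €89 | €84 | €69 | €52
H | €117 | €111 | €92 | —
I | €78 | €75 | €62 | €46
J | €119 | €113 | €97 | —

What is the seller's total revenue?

Total revenue: €875

All unit-bids, highest first — top 8: 119 (F-1), 119 (J-1), 117 (H-1), 113 (J-2), 111 (H-2), 107 (F-2), 97 (J-3), 92 (H-3)
Next rejected bid: €89 (not a price — pay-as-bid).
Each winning unit pays its own bid.
Revenue = 119 + 119 + 117 + 113 + 111 + 107 + 97 + 92 = €875.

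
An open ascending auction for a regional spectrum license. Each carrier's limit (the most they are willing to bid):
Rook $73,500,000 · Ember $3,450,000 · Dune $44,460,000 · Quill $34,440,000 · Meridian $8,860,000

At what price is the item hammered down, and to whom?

Rook wins at $44,460,000

Ascending (English) auction: the price rises until one bidder remains; the winner pays the price at which the last rival dropped out.
Limits ranked: 73,500,000 (Rook) > 44,460,000 (Dune) > 34,440,000 (Quill) > 8,860,000 (Meridian) > 3,450,000 (Ember)
Once the price passes $44,460,000, only Rook is left; the hammer falls at Dune's limit of $44,460,000.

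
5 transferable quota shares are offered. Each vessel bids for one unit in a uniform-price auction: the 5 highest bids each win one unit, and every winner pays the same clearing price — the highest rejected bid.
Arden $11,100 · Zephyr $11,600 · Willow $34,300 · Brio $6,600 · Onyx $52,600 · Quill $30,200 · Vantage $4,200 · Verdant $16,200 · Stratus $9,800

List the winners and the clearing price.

Ordering the bids: 52,600 (Onyx), 34,300 (Willow), 30,200 (Quill), 16,200 (Verdant), 11,600 (Zephyr), 11,100 (Arden), 9,800 (Stratus), …
Top 5: Onyx, Willow, Quill, Verdant, Zephyr.
Highest unsuccessful bid: $11,100 → clearing price.

Onyx, Willow, Quill, Verdant, Zephyr; each pays $11,100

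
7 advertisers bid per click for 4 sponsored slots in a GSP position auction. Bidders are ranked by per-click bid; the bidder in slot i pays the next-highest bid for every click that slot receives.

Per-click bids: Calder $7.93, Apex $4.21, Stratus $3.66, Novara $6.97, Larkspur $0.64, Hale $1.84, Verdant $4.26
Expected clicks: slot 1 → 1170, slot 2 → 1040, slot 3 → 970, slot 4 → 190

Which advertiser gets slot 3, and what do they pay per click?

Verdant; $4.21 per click

Per-click bids in order: $7.93 (Calder) > $6.97 (Novara) > $4.26 (Verdant) > $4.21 (Apex) > $3.66 (Stratus) > …
Slot 3 goes to the third-ranked bidder, Verdant, who pays the next bid down: $4.21/click.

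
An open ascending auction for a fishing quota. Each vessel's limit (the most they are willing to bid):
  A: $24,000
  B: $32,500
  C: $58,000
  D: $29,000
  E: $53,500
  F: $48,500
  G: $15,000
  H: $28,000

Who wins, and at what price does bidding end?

Rule: the price rises until one bidder remains; the winner pays the price at which the last rival dropped out.
Limits in order: 58,000 (C) > 53,500 (E) > 48,500 (F) > 32,500 (B) > 29,000 (D) > 28,000 (H) > …
Bidding ends when E exits at $53,500; C takes it.

C wins at $53,500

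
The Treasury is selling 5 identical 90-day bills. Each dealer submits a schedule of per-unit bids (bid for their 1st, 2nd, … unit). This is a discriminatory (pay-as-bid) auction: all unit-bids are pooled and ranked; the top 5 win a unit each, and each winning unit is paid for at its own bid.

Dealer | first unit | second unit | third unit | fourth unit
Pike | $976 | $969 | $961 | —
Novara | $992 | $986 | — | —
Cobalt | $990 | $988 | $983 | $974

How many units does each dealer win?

Merging the schedules and taking the best 5: 992 (Novara-1), 990 (Cobalt-1), 988 (Cobalt-2), 986 (Novara-2), 983 (Cobalt-3)
Next rejected bid: $976 (not a price — pay-as-bid).
Allocation: Cobalt 3, Novara 2.

Cobalt 3, Novara 2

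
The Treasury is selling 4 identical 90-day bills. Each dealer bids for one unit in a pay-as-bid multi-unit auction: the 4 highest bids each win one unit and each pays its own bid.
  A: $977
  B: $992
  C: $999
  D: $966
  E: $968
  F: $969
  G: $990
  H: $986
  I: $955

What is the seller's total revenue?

Ordering the bids: 999 (C), 992 (B), 990 (G), 986 (H), 977 (A), 969 (F), …
Winners (4 units): C, B, G, H.
Total revenue = 999 + 992 + 990 + 986 = $3,967.

Total revenue: $3,967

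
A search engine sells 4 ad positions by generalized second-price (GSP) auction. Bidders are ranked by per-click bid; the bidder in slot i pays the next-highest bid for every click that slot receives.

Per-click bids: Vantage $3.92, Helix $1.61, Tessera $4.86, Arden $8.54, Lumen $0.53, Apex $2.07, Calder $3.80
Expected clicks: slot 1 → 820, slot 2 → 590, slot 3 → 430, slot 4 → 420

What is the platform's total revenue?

Total revenue: $8801.40

Ranked by bid: $8.54 (Arden) > $4.86 (Tessera) > $3.92 (Vantage) > $3.80 (Calder) > $2.07 (Apex) > …
Slot 1: Arden pays $4.86 × 820 = $3985.20
Slot 2: Tessera pays $3.92 × 590 = $2312.80
Slot 3: Vantage pays $3.80 × 430 = $1634.00
Slot 4: Calder pays $2.07 × 420 = $869.40
Total = $8801.40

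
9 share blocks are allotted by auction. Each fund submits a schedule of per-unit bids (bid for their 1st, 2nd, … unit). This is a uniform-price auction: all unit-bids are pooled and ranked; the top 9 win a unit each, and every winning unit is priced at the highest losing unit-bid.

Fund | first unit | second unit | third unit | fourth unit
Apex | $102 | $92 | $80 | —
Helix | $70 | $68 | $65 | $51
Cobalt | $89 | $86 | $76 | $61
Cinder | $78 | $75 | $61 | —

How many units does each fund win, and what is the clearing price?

Pooled unit-bids ranked (top 9): 102 (Apex-1), 92 (Apex-2), 89 (Cobalt-1), 86 (Cobalt-2), 80 (Apex-3), 78 (Cinder-1), 76 (Cobalt-3), 75 (Cinder-2), 70 (Helix-1)
The (k+1)-th unit-bid is $68.
Allocation: Apex 3, Cinder 2, Cobalt 3, Helix 1.

Apex 3, Cinder 2, Cobalt 3, Helix 1; clearing price $68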